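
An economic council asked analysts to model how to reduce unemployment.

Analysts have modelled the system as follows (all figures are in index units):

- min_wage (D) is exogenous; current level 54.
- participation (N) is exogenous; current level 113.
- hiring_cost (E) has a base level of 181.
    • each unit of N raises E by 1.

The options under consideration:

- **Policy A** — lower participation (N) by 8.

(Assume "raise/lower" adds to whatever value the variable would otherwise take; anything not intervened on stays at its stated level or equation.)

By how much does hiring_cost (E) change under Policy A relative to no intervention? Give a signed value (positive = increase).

-8

Baseline:
  N = 113
  E = 181 + 113 = 294
Policy A (N − 8):
  N = 113 − 8 = 105
  E = 181 + 105 = 286
Change in E: 286 − 294 = -8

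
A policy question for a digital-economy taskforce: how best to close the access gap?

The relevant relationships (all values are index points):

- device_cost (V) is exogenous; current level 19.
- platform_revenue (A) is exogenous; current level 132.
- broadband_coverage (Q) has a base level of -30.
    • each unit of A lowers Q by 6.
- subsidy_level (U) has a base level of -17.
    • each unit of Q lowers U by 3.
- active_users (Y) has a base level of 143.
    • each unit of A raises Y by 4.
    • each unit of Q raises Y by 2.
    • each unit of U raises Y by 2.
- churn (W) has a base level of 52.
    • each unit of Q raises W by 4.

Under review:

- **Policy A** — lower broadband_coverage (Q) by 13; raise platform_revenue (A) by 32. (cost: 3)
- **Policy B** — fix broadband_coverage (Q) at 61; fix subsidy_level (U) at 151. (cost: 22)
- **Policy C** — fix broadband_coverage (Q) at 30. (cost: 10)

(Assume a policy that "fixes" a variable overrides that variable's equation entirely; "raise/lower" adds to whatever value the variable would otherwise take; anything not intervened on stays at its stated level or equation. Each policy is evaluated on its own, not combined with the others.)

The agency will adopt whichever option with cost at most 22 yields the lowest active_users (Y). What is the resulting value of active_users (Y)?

517

Policy A (Q − 13, A + 32):
  A = 132 + 32 = 164
  Q = -30 − 6·164 (−13 from intervention) = -1027
  U = -17 − 3·(-1027) = 3064
  Y = 143 + 4·164 + 2·(-1027) + 2·3064 = 4873
Policy B (Q := 61, U := 151):
  A = 132
  Q = 61
  U = 151
  Y = 143 + 4·132 + 2·61 + 2·151 = 1095
Policy C (Q := 30):
  A = 132
  Q = 30
  U = -17 − 3·30 = -107
  Y = 143 + 4·132 + 2·30 + 2·(-107) = 517
Comparing — Policy A: Y=4873, Policy B: Y=1095, Policy C: Y=517. Lowest is 517 (Policy C).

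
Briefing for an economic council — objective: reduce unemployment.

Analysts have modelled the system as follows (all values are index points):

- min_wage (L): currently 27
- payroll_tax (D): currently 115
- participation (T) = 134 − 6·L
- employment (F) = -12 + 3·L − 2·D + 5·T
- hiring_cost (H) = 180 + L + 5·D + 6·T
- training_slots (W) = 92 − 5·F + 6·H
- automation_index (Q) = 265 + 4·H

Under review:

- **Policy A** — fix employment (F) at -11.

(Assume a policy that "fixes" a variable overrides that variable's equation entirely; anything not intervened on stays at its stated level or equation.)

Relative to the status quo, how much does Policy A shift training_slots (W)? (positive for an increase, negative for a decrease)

Baseline:
  L = 27
  D = 115
  T = 134 − 6·27 = -28
  F = -12 + 3·27 − 2·115 + 5·(-28) = -301
  H = 180 + 27 + 5·115 + 6·(-28) = 614
  W = 92 − 5·(-301) + 6·614 = 5281
Policy A (F := -11):
  L = 27
  D = 115
  T = 134 − 6·27 = -28
  F = -11
  H = 180 + 27 + 5·115 + 6·(-28) = 614
  W = 92 − 5·(-11) + 6·614 = 3831
Change in W: 3831 − 5281 = -1450

-1450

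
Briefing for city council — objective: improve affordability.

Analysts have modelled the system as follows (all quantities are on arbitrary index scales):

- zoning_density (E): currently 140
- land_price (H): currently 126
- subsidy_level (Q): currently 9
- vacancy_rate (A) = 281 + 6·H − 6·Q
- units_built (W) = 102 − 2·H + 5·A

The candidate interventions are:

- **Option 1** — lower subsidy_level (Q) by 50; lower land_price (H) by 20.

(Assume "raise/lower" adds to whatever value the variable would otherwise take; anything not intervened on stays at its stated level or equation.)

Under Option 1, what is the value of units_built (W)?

Option 1 (Q − 50, H − 20):
  H = 126 − 20 = 106
  Q = 9 − 50 = -41
  A = 281 + 6·106 − 6·(-41) = 1163
  W = 102 − 2·106 + 5·1163 = 5705

5705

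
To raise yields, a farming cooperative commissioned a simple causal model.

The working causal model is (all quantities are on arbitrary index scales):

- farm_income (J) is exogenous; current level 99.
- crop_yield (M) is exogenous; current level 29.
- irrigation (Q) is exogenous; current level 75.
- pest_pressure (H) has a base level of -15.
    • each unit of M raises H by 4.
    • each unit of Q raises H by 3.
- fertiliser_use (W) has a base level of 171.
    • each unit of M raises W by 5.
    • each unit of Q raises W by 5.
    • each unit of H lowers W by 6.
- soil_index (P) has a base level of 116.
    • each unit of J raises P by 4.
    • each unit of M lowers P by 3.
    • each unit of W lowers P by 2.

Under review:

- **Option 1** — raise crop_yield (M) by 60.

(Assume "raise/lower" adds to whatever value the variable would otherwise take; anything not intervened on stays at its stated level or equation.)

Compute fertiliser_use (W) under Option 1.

Option 1 (M + 60):
  M = 29 + 60 = 89
  Q = 75
  H = -15 + 4·89 + 3·75 = 566
  W = 171 + 5·89 + 5·75 − 6·566 = -2405

-2405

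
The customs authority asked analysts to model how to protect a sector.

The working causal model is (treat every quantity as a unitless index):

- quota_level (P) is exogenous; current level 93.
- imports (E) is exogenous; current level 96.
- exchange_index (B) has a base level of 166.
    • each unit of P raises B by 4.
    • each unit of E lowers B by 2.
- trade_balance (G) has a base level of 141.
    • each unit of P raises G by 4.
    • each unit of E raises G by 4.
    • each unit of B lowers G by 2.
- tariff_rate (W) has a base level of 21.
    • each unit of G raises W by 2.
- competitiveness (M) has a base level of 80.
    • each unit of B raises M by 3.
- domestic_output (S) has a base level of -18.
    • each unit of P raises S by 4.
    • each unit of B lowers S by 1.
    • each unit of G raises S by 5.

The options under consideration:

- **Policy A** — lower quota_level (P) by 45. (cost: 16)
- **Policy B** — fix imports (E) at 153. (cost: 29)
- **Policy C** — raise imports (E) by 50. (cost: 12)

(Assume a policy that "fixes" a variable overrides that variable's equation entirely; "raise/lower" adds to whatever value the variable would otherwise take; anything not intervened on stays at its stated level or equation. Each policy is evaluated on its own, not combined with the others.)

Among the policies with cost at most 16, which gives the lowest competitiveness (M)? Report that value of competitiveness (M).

578

Policy A (P − 45):
  P = 93 − 45 = 48
  E = 96
  B = 166 + 4·48 − 2·96 = 166
  M = 80 + 3·166 = 578
Policy C (E + 50):
  P = 93
  E = 96 + 50 = 146
  B = 166 + 4·93 − 2·146 = 246
  M = 80 + 3·246 = 818
Comparing — Policy A: M=578, Policy C: M=818. Lowest is 578 (Policy A).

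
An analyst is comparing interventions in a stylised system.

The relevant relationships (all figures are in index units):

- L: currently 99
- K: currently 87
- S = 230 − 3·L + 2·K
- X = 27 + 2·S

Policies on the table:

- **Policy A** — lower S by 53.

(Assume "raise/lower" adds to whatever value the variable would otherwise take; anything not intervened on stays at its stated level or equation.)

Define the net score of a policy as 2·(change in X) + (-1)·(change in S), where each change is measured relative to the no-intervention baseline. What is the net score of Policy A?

Baseline:
  L = 99
  K = 87
  S = 230 − 3·99 + 2·87 = 107
  X = 27 + 2·107 = 241
Policy A (S − 53):
  L = 99
  K = 87
  S = 230 − 3·99 + 2·87 (−53 from intervention) = 54
  X = 27 + 2·54 = 135
ΔX = 135 − 241 = -106; ΔS = 54 − 107 = -53
Score = 2·(-106) + (-1)·(-53) = -159

-159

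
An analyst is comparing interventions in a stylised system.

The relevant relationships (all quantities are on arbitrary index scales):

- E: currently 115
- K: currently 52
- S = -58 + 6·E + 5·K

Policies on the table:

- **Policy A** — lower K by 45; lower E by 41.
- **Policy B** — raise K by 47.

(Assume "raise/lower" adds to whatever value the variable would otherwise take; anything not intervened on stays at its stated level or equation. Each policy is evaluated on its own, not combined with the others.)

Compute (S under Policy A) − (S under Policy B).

Policy A (K − 45, E − 41):
  E = 115 − 41 = 74
  K = 52 − 45 = 7
  S = -58 + 6·74 + 5·7 = 421
Policy B (K + 47):
  E = 115
  K = 52 + 47 = 99
  S = -58 + 6·115 + 5·99 = 1127
S: 421 − 1127 = -706

-706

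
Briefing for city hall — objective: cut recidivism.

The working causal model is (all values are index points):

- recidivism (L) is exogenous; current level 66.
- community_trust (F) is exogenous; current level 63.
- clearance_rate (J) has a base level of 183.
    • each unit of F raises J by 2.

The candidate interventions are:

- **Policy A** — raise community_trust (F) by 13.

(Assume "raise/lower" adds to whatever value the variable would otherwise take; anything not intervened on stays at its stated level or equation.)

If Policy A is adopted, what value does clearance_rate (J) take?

Policy A (F + 13):
  F = 63 + 13 = 76
  J = 183 + 2·76 = 335

335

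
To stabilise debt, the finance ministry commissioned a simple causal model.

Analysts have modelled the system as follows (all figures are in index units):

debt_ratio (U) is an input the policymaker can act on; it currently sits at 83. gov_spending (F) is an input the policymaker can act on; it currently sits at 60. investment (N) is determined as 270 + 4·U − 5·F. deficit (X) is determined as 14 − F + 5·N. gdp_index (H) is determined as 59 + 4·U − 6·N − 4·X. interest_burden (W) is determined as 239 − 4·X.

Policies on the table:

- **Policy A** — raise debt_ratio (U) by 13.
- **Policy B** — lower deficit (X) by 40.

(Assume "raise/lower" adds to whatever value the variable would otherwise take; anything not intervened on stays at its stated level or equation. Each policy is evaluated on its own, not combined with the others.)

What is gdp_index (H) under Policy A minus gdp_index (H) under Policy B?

-1460

Policy A (U + 13):
  U = 83 + 13 = 96
  F = 60
  N = 270 + 4·96 − 5·60 = 354
  X = 14 − 60 + 5·354 = 1724
  H = 59 + 4·96 − 6·354 − 4·1724 = -8577
Policy B (X − 40):
  U = 83
  F = 60
  N = 270 + 4·83 − 5·60 = 302
  X = 14 − 60 + 5·302 (−40 from intervention) = 1424
  H = 59 + 4·83 − 6·302 − 4·1424 = -7117
H: -8577 − (-7117) = -1460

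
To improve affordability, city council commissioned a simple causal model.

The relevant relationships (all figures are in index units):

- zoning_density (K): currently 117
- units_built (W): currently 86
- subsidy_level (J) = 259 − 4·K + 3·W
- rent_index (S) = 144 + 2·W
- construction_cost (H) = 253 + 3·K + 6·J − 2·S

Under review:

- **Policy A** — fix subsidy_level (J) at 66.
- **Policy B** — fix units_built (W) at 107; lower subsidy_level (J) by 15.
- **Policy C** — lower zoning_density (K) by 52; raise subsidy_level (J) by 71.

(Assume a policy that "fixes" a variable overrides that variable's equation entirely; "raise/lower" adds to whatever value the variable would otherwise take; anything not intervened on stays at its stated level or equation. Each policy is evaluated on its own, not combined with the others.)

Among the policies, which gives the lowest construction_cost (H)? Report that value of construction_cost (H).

Policy A (J := 66):
  K = 117
  W = 86
  J = 66
  S = 144 + 2·86 = 316
  H = 253 + 3·117 + 6·66 − 2·316 = 368
Policy B (W := 107, J − 15):
  K = 117
  W = 107
  J = 259 − 4·117 + 3·107 (−15 from intervention) = 97
  S = 144 + 2·107 = 358
  H = 253 + 3·117 + 6·97 − 2·358 = 470
Policy C (K − 52, J + 71):
  K = 117 − 52 = 65
  W = 86
  J = 259 − 4·65 + 3·86 (+71 from intervention) = 328
  S = 144 + 2·86 = 316
  H = 253 + 3·65 + 6·328 − 2·316 = 1784
Comparing — Policy A: H=368, Policy B: H=470, Policy C: H=1784. Lowest is 368 (Policy A).

368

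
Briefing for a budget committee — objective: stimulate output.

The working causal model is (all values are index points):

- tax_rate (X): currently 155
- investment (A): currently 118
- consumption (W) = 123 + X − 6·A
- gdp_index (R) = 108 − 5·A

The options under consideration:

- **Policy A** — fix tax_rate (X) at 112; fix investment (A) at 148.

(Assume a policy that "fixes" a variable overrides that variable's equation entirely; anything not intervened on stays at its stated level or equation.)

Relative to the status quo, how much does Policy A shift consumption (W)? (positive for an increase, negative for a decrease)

Baseline:
  X = 155
  A = 118
  W = 123 + 155 − 6·118 = -430
Policy A (X := 112, A := 148):
  X = 112
  A = 148
  W = 123 + 112 − 6·148 = -653
Change in W: -653 − (-430) = -223

-223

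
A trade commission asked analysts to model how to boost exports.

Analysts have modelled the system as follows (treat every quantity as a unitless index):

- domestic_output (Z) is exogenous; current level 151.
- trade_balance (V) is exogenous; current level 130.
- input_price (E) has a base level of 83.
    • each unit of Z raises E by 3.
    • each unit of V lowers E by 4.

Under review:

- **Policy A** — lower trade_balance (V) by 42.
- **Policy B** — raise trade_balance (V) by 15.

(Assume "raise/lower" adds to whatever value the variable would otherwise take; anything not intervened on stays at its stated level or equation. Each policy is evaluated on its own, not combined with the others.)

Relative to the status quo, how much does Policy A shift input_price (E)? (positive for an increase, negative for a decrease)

Baseline:
  Z = 151
  V = 130
  E = 83 + 3·151 − 4·130 = 16
Policy A (V − 42):
  Z = 151
  V = 130 − 42 = 88
  E = 83 + 3·151 − 4·88 = 184
Change in E: 184 − 16 = 168

168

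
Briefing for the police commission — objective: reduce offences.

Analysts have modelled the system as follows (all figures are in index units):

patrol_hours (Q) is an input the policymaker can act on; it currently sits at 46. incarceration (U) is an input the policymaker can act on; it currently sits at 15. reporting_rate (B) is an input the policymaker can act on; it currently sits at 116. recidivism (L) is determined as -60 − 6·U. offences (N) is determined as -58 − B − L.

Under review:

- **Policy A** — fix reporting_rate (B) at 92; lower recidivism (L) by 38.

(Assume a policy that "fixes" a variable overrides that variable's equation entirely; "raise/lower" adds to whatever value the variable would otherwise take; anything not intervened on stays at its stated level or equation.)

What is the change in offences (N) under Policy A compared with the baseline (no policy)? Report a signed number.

62

Baseline:
  U = 15
  B = 116
  L = -60 − 6·15 = -150
  N = -58 − 116 − (-150) = -24
Policy A (B := 92, L − 38):
  U = 15
  B = 92
  L = -60 − 6·15 (−38 from intervention) = -188
  N = -58 − 92 − (-188) = 38
Change in N: 38 − (-24) = 62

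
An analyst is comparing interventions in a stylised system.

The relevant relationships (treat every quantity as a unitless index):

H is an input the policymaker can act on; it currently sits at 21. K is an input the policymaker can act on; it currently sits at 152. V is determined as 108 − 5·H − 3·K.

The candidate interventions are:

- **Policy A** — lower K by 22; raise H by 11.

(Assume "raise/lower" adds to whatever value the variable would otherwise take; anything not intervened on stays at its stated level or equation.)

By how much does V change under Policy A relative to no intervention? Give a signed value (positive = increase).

Baseline:
  H = 21
  K = 152
  V = 108 − 5·21 − 3·152 = -453
Policy A (K − 22, H + 11):
  H = 21 + 11 = 32
  K = 152 − 22 = 130
  V = 108 − 5·32 − 3·130 = -442
Change in V: -442 − (-453) = 11

11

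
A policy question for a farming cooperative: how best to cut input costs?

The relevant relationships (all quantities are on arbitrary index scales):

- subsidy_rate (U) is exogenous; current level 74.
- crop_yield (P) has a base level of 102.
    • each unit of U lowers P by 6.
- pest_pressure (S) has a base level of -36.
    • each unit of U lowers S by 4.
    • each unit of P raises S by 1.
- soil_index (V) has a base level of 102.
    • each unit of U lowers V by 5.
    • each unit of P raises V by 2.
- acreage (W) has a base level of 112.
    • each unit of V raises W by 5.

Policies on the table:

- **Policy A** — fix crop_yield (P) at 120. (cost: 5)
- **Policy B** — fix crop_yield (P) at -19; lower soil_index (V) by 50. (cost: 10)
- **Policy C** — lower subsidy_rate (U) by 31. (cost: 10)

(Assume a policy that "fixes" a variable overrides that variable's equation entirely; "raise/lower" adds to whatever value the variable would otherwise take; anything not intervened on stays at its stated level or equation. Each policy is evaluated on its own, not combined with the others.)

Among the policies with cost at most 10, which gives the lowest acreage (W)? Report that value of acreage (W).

Policy A (P := 120):
  U = 74
  P = 120
  V = 102 − 5·74 + 2·120 = -28
  W = 112 + 5·(-28) = -28
Policy B (P := -19, V − 50):
  U = 74
  P = -19
  V = 102 − 5·74 + 2·(-19) (−50 from intervention) = -356
  W = 112 + 5·(-356) = -1668
Policy C (U − 31):
  U = 74 − 31 = 43
  P = 102 − 6·43 = -156
  V = 102 − 5·43 + 2·(-156) = -425
  W = 112 + 5·(-425) = -2013
Comparing — Policy A: W=-28, Policy B: W=-1668, Policy C: W=-2013. Lowest is -2013 (Policy C).

-2013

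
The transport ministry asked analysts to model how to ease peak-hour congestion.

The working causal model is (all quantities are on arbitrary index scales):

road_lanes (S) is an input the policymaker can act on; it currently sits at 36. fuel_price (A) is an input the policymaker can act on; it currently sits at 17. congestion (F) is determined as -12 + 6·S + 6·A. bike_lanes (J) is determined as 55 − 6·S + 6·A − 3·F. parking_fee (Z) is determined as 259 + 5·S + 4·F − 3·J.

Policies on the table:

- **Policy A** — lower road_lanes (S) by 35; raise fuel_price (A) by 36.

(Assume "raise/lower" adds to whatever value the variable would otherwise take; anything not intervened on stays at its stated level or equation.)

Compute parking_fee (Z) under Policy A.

3219

Policy A (S − 35, A + 36):
  S = 36 − 35 = 1
  A = 17 + 36 = 53
  F = -12 + 6·1 + 6·53 = 312
  J = 55 − 6·1 + 6·53 − 3·312 = -569
  Z = 259 + 5·1 + 4·312 − 3·(-569) = 3219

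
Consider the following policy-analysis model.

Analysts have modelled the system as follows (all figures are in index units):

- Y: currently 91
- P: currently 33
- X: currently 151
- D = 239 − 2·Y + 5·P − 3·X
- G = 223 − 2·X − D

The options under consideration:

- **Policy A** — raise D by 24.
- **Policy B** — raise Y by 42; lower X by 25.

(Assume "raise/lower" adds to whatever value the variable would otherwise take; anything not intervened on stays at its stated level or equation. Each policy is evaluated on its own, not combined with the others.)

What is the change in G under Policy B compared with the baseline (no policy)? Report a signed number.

Baseline:
  Y = 91
  P = 33
  X = 151
  D = 239 − 2·91 + 5·33 − 3·151 = -231
  G = 223 − 2·151 − (-231) = 152
Policy B (Y + 42, X − 25):
  Y = 91 + 42 = 133
  P = 33
  X = 151 − 25 = 126
  D = 239 − 2·133 + 5·33 − 3·126 = -240
  G = 223 − 2·126 − (-240) = 211
Change in G: 211 − 152 = 59

59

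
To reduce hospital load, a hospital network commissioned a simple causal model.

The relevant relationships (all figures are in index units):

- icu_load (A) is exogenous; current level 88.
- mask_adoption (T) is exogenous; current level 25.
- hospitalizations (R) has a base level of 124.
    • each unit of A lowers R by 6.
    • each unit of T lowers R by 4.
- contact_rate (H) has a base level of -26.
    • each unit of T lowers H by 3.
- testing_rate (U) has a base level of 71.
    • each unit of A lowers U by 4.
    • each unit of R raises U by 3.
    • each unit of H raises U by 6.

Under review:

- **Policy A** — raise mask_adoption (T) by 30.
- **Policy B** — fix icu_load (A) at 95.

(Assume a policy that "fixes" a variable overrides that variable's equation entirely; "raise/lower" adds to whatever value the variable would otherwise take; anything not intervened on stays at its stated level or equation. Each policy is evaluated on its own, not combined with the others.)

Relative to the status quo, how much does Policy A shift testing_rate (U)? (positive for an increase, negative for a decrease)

-900

Baseline:
  A = 88
  T = 25
  R = 124 − 6·88 − 4·25 = -504
  H = -26 − 3·25 = -101
  U = 71 − 4·88 + 3·(-504) + 6·(-101) = -2399
Policy A (T + 30):
  A = 88
  T = 25 + 30 = 55
  R = 124 − 6·88 − 4·55 = -624
  H = -26 − 3·55 = -191
  U = 71 − 4·88 + 3·(-624) + 6·(-191) = -3299
Change in U: -3299 − (-2399) = -900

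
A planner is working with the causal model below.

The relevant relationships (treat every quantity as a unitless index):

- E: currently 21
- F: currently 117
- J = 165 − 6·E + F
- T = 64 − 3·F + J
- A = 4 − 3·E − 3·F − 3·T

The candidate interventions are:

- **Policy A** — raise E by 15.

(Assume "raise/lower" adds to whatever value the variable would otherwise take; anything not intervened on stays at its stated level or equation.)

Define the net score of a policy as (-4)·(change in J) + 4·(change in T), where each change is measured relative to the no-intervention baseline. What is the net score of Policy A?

Baseline:
  E = 21
  F = 117
  J = 165 − 6·21 + 117 = 156
  T = 64 − 3·117 + 156 = -131
Policy A (E + 15):
  E = 21 + 15 = 36
  F = 117
  J = 165 − 6·36 + 117 = 66
  T = 64 − 3·117 + 66 = -221
ΔJ = 66 − 156 = -90; ΔT = -221 − (-131) = -90
Score = (-4)·(-90) + 4·(-90) = 0

0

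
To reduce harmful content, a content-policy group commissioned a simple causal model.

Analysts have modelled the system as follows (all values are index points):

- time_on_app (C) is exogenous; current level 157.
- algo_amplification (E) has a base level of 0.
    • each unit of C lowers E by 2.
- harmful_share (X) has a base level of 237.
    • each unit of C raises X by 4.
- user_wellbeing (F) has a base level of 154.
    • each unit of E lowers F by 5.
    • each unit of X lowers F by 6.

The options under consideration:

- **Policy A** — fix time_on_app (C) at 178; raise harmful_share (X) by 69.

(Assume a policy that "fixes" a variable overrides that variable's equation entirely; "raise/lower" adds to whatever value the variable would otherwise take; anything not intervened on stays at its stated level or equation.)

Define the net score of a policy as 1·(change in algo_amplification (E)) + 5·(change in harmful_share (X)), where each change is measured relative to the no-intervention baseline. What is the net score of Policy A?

Baseline:
  C = 157
  E = 0 − 2·157 = -314
  X = 237 + 4·157 = 865
Policy A (C := 178, X + 69):
  C = 178
  E = 0 − 2·178 = -356
  X = 237 + 4·178 (+69 from intervention) = 1018
ΔE = -356 − (-314) = -42; ΔX = 1018 − 865 = 153
Score = 1·(-42) + 5·153 = 723

723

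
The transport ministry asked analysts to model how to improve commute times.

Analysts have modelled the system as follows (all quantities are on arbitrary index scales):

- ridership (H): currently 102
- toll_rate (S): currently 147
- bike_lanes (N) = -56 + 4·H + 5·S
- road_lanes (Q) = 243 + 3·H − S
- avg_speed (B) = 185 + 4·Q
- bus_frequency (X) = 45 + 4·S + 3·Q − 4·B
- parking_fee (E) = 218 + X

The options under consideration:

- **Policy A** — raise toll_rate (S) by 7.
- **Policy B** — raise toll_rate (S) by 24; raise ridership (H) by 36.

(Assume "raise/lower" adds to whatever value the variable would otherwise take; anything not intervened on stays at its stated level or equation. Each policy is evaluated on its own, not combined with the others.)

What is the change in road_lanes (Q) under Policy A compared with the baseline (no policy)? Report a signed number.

Baseline:
  H = 102
  S = 147
  Q = 243 + 3·102 − 147 = 402
Policy A (S + 7):
  H = 102
  S = 147 + 7 = 154
  Q = 243 + 3·102 − 154 = 395
Change in Q: 395 − 402 = -7

-7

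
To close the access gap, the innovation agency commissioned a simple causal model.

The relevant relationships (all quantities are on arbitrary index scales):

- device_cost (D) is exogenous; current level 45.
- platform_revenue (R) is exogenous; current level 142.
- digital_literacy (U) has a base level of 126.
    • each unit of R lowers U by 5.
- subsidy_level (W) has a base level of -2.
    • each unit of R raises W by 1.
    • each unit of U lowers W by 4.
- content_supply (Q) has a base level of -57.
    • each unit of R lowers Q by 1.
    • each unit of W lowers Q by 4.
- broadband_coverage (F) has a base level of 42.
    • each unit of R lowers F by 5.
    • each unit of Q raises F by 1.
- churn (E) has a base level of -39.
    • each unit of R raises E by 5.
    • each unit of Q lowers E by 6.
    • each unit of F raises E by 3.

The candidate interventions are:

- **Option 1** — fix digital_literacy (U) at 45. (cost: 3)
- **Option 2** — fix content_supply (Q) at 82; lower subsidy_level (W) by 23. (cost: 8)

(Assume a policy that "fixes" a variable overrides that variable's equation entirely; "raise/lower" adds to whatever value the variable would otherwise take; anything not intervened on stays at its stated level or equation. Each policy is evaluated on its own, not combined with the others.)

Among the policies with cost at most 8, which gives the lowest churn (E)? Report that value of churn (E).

Option 1 (U := 45):
  R = 142
  U = 45
  W = -2 + 142 − 4·45 = -40
  Q = -57 − 142 − 4·(-40) = -39
  F = 42 − 5·142 + (-39) = -707
  E = -39 + 5·142 − 6·(-39) + 3·(-707) = -1216
Option 2 (Q := 82, W − 23):
  R = 142
  U = 126 − 5·142 = -584
  W = -2 + 142 − 4·(-584) (−23 from intervention) = 2453
  Q = 82
  F = 42 − 5·142 + 82 = -586
  E = -39 + 5·142 − 6·82 + 3·(-586) = -1579
Comparing — Option 1: E=-1216, Option 2: E=-1579. Lowest is -1579 (Option 2).

-1579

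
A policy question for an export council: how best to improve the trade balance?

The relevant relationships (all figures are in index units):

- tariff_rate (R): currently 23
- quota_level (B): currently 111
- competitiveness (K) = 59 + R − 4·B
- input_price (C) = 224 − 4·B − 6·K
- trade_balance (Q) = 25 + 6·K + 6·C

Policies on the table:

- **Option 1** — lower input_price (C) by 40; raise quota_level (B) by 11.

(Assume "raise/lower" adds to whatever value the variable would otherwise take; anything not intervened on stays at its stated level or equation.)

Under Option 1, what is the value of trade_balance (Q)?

Option 1 (C − 40, B + 11):
  R = 23
  B = 111 + 11 = 122
  K = 59 + 23 − 4·122 = -406
  C = 224 − 4·122 − 6·(-406) (−40 from intervention) = 2132
  Q = 25 + 6·(-406) + 6·2132 = 10381

10381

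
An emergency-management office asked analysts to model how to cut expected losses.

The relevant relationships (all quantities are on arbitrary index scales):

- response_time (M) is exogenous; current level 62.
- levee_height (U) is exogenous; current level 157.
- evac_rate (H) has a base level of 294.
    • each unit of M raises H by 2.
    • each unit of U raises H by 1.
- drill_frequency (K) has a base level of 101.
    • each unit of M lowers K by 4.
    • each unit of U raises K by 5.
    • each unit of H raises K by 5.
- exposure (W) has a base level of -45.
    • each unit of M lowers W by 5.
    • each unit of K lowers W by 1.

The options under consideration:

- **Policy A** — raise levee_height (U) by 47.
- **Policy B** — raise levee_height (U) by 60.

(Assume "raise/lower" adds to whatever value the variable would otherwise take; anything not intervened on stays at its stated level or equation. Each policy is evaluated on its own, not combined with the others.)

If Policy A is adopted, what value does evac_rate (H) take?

Policy A (U + 47):
  M = 62
  U = 157 + 47 = 204
  H = 294 + 2·62 + 204 = 622

622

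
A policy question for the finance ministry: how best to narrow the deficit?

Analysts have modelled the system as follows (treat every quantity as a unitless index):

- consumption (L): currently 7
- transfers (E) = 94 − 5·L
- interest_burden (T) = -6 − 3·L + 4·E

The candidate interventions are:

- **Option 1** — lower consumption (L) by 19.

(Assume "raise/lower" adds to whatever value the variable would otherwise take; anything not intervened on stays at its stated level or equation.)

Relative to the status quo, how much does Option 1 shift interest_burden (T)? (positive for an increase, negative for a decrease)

437

Baseline:
  L = 7
  E = 94 − 5·7 = 59
  T = -6 − 3·7 + 4·59 = 209
Option 1 (L − 19):
  L = 7 − 19 = -12
  E = 94 − 5·(-12) = 154
  T = -6 − 3·(-12) + 4·154 = 646
Change in T: 646 − 209 = 437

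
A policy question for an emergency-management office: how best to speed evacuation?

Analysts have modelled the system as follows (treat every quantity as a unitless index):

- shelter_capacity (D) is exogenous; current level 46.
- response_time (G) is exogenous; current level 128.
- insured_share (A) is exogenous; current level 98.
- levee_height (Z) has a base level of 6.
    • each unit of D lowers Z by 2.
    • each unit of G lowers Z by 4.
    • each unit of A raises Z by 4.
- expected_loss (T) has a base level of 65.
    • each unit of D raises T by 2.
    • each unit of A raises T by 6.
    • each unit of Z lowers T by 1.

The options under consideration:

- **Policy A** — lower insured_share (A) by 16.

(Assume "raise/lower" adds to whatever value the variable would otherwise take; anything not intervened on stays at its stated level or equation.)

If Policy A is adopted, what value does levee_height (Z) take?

-270

Policy A (A − 16):
  D = 46
  G = 128
  A = 98 − 16 = 82
  Z = 6 − 2·46 − 4·128 + 4·82 = -270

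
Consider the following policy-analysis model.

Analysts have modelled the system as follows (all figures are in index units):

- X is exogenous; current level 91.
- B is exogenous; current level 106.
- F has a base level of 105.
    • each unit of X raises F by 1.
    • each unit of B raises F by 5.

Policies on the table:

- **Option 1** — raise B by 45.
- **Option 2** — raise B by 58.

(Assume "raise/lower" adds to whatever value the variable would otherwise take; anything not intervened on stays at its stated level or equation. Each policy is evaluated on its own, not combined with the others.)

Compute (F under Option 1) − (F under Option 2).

-65

Option 1 (B + 45):
  X = 91
  B = 106 + 45 = 151
  F = 105 + 91 + 5·151 = 951
Option 2 (B + 58):
  X = 91
  B = 106 + 58 = 164
  F = 105 + 91 + 5·164 = 1016
F: 951 − 1016 = -65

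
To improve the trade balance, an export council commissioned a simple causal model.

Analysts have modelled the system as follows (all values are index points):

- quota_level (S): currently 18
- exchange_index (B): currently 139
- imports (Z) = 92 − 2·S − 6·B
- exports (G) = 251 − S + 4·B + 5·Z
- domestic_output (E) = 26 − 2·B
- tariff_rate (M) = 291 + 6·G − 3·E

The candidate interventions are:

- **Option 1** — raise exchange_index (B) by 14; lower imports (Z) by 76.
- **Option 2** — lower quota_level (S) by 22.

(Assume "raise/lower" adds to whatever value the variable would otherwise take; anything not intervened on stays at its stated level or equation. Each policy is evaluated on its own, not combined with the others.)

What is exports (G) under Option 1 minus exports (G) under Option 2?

-986

Option 1 (B + 14, Z − 76):
  S = 18
  B = 139 + 14 = 153
  Z = 92 − 2·18 − 6·153 (−76 from intervention) = -938
  G = 251 − 18 + 4·153 + 5·(-938) = -3845
Option 2 (S − 22):
  S = 18 − 22 = -4
  B = 139
  Z = 92 − 2·(-4) − 6·139 = -734
  G = 251 − (-4) + 4·139 + 5·(-734) = -2859
G: -3845 − (-2859) = -986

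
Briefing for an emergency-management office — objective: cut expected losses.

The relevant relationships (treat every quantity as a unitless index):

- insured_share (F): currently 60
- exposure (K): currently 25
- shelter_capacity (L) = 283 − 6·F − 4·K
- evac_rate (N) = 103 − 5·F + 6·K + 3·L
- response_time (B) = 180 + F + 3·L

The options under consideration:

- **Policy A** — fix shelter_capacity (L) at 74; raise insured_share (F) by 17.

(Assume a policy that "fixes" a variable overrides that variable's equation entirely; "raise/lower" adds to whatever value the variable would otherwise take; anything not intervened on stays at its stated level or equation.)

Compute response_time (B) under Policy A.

Policy A (L := 74, F + 17):
  F = 60 + 17 = 77
  K = 25
  L = 74
  B = 180 + 77 + 3·74 = 479

479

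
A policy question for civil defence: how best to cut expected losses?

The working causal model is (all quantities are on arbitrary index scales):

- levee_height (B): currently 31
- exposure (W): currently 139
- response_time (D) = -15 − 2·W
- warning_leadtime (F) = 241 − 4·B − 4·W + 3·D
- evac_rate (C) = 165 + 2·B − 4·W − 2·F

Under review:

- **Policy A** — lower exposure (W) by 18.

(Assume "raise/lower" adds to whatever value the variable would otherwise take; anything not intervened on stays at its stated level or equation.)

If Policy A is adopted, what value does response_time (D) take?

-257

Policy A (W − 18):
  W = 139 − 18 = 121
  D = -15 − 2·121 = -257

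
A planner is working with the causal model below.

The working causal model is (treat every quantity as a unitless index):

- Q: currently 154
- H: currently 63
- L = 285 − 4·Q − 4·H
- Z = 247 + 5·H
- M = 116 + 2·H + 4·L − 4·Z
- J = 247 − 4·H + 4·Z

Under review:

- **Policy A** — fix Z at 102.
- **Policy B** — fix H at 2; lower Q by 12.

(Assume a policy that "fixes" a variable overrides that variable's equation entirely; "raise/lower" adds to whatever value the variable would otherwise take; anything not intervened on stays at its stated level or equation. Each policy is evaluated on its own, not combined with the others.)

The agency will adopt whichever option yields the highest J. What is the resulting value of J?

Policy A (Z := 102):
  H = 63
  Z = 102
  J = 247 − 4·63 + 4·102 = 403
Policy B (H := 2, Q − 12):
  H = 2
  Z = 247 + 5·2 = 257
  J = 247 − 4·2 + 4·257 = 1267
Comparing — Policy A: J=403, Policy B: J=1267. Highest is 1267 (Policy B).

1267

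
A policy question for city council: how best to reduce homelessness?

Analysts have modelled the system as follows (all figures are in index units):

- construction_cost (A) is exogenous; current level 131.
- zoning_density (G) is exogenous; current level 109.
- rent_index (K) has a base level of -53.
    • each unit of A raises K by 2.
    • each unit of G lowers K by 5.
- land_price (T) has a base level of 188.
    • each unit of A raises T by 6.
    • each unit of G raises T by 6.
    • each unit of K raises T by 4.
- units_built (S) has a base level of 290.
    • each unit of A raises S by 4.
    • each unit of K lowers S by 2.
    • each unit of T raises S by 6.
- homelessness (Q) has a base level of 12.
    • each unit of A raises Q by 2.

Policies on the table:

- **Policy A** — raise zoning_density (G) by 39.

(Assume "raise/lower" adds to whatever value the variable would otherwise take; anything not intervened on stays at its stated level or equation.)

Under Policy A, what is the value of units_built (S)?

Policy A (G + 39):
  A = 131
  G = 109 + 39 = 148
  K = -53 + 2·131 − 5·148 = -531
  T = 188 + 6·131 + 6·148 + 4·(-531) = -262
  S = 290 + 4·131 − 2·(-531) + 6·(-262) = 304

304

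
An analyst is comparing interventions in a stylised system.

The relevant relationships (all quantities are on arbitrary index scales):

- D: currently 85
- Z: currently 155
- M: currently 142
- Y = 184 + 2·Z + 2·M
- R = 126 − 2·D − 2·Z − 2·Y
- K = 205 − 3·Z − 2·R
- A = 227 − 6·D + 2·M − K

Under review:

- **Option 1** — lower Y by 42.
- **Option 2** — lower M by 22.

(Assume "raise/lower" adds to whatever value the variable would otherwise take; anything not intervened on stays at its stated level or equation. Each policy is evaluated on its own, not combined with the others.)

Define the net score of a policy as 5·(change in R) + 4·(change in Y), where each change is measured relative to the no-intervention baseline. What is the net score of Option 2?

Baseline:
  D = 85
  Z = 155
  M = 142
  Y = 184 + 2·155 + 2·142 = 778
  R = 126 − 2·85 − 2·155 − 2·778 = -1910
Option 2 (M − 22):
  D = 85
  Z = 155
  M = 142 − 22 = 120
  Y = 184 + 2·155 + 2·120 = 734
  R = 126 − 2·85 − 2·155 − 2·734 = -1822
ΔR = -1822 − (-1910) = 88; ΔY = 734 − 778 = -44
Score = 5·88 + 4·(-44) = 264

264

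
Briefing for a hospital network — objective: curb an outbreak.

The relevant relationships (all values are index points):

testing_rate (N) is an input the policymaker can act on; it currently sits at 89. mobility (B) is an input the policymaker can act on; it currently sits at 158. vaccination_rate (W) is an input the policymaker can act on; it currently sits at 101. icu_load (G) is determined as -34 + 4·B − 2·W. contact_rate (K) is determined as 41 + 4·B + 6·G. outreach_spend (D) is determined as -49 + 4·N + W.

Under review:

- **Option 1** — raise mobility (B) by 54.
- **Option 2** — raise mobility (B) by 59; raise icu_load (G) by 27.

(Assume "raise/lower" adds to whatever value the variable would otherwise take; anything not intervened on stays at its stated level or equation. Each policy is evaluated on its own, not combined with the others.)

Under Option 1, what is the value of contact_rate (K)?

Option 1 (B + 54):
  B = 158 + 54 = 212
  W = 101
  G = -34 + 4·212 − 2·101 = 612
  K = 41 + 4·212 + 6·612 = 4561

4561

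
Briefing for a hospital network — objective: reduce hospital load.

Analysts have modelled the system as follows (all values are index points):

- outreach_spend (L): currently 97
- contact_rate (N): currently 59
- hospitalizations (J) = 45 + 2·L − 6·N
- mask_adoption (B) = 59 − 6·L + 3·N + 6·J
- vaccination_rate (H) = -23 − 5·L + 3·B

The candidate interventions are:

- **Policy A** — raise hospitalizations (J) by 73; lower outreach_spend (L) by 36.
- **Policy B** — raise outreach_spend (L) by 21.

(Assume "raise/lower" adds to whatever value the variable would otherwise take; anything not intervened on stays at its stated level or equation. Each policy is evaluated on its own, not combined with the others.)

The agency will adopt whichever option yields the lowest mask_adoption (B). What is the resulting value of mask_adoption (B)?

-910

Policy A (J + 73, L − 36):
  L = 97 − 36 = 61
  N = 59
  J = 45 + 2·61 − 6·59 (+73 from intervention) = -114
  B = 59 − 6·61 + 3·59 + 6·(-114) = -814
Policy B (L + 21):
  L = 97 + 21 = 118
  N = 59
  J = 45 + 2·118 − 6·59 = -73
  B = 59 − 6·118 + 3·59 + 6·(-73) = -910
Comparing — Policy A: B=-814, Policy B: B=-910. Lowest is -910 (Policy B).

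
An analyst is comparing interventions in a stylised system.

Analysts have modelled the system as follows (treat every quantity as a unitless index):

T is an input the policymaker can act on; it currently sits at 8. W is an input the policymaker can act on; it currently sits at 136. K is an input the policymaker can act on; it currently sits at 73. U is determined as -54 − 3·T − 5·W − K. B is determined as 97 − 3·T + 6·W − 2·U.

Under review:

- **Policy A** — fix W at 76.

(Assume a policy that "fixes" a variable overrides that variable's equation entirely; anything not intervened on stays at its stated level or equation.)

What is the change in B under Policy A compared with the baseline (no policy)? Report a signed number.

-960

Baseline:
  T = 8
  W = 136
  K = 73
  U = -54 − 3·8 − 5·136 − 73 = -831
  B = 97 − 3·8 + 6·136 − 2·(-831) = 2551
Policy A (W := 76):
  T = 8
  W = 76
  K = 73
  U = -54 − 3·8 − 5·76 − 73 = -531
  B = 97 − 3·8 + 6·76 − 2·(-531) = 1591
Change in B: 1591 − 2551 = -960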